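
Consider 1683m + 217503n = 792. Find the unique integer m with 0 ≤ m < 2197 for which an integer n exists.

1939

Reduce mod 217503: 1683m ≡ 792 (mod 217503). With g = gcd(1683, 217503) = 99 dividing 792, divide through: 17m ≡ 8 (mod 2197).
Since gcd(17, 2197) = 1, m ≡ 8·(17)⁻¹ ≡ 1939 (mod 2197). Smallest non-negative: 1939.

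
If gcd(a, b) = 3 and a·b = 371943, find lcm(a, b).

gcd·lcm = product, so lcm = 371943/3 = 123981.

123981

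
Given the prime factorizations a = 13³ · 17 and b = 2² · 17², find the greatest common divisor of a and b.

min exponent per shared prime: 17 = 17

17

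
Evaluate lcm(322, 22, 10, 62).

lcm(322, 22) = 322·22/gcd = 7084/2 = 3542
lcm(3542, 10) = 3542·10/gcd = 35420/2 = 17710
lcm(17710, 62) = 17710·62/gcd = 1098020/2 = 549010

549010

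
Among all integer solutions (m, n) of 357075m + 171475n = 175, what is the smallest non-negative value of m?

6337

Reduce mod 171475: 357075m ≡ 175 (mod 171475). With g = gcd(357075, 171475) = 25 dividing 175, divide through: 14283m ≡ 7 (mod 6859).
Since gcd(14283, 6859) = 1, m ≡ 7·(14283)⁻¹ ≡ 6337 (mod 6859). Smallest non-negative: 6337.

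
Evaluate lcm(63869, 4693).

23056709

63869 = 13 · 17³; 4693 = 13 · 19²
max exponents: 13 · 17³ · 19² = 23056709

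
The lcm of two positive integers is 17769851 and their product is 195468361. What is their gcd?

From gcd × lcm = ab: gcd = 195468361 / 17769851 = 11.

11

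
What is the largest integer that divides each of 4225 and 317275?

25

4225 = 5² · 13²
317275 = 5² · 7³ · 37
Common: 5² = 25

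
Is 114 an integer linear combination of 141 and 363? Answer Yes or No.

Yes

gcd(141, 363): 363 = 2·141 + 81; 141 = 1·81 + 60; 81 = 1·60 + 21; 60 = 2·21 + 18; 21 = 1·18 + 3; 18 = 6·3 + 0 → 3
3 divides 114, so a solution exists.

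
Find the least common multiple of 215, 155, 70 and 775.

lcm(215, 155) = 215·155/gcd = 33325/5 = 6665
lcm(6665, 70) = 6665·70/gcd = 466550/5 = 93310
lcm(93310, 775) = 93310·775/gcd = 72315250/155 = 466550

466550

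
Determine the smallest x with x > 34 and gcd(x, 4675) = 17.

51

gcd(x, 4675) = 17 forces 17 | x; write x = 17s. Then gcd(17s, 17·275) = 17·gcd(s, 275), so need gcd(s, 275) = 1.
17s > 34 gives s ≥ 3. The least s ≥ 3 coprime to 275 is 3, so x = 17·3 = 51.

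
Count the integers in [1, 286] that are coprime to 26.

132

26 = 2·13. Inclusion–exclusion on these primes:
286 − ⌊286/2⌋ − ⌊286/13⌋ + ⌊286/26⌋ = 132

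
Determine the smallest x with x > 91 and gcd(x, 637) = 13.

104

637 = 13·49. Any x with gcd(x, 637) = 13 is a multiple of 13, say 13s, with s coprime to 49.
Need s > 91/13, so s ≥ 8. First s ≥ 8 with gcd(s, 49) = 1 is s = 8. Thus x = 13·8 = 104.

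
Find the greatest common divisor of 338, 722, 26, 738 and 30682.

gcd(338, 722): 722 = 2·338 + 46; 338 = 7·46 + 16; 46 = 2·16 + 14; 16 = 1·14 + 2; 14 = 7·2 + 0 → 2
gcd(2, 26): 26 = 13·2 + 0 → 2
gcd(2, 738): 738 = 369·2 + 0 → 2
gcd(2, 30682): 30682 = 15341·2 + 0 → 2

2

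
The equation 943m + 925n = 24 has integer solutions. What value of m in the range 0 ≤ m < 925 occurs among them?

618

Reduce mod 925: 943m ≡ 24 (mod 925). With g = gcd(943, 925) = 1 dividing 24, divide through: 943m ≡ 24 (mod 925).
Since gcd(943, 925) = 1, m ≡ 24·(943)⁻¹ ≡ 618 (mod 925). Smallest non-negative: 618.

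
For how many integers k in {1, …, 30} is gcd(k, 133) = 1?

25

133 = 7·19. Inclusion–exclusion on these primes:
30 − ⌊30/7⌋ − ⌊30/19⌋ + ⌊30/133⌋ = 25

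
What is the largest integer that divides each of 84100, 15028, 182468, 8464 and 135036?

84100 = 2² · 5² · 29²; 15028 = 2² · 13 · 17²; 182468 = 2² · 11² · 13 · 29; 8464 = 2⁴ · 23²; 135036 = 2² · 3² · 11² · 31
gcd takes min exponent of each prime: 2² = 4

4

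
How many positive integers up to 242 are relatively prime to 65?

65 = 5·13. Inclusion–exclusion on these primes:
242 − ⌊242/5⌋ − ⌊242/13⌋ + ⌊242/65⌋ = 179

179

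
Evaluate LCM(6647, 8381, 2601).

lcm(6647, 8381) = 6647·8381/gcd = 55708507/289 = 192763
lcm(192763, 2601) = 192763·2601/gcd = 501376563/289 = 1734867

1734867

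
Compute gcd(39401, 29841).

39401 = 31² · 41
29841 = 3 · 7³ · 29
Common: 1 = 1

1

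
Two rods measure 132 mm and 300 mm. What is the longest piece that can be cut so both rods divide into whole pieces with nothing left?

132 = 2² · 3 · 11
300 = 2² · 3 · 5²
Common: 2² · 3 = 12

12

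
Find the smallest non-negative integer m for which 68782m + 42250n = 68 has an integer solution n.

Reduce mod 42250: 68782m ≡ 68 (mod 42250). With g = gcd(68782, 42250) = 2 dividing 68, divide through: 34391m ≡ 34 (mod 21125).
Since gcd(34391, 21125) = 1, m ≡ 34·(34391)⁻¹ ≡ 11424 (mod 21125). Smallest non-negative: 11424.

11424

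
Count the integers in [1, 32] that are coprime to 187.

Prime factors of 187: 11, 17. Count integers ≤ 32 divisible by none of them.
By inclusion–exclusion: 32 − ⌊32/11⌋ − ⌊32/17⌋ + ⌊32/187⌋ = 29.

29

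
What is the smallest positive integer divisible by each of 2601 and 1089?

314721

2601 = 3² · 17²; 1089 = 3² · 11²
max exponents: 3² · 11² · 17² = 314721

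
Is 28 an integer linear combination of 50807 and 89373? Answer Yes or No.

By Bézout, 50807x + 89373y = 28 has integer solutions iff gcd(50807, 89373) | 28.
Euclid: 89373 = 1·50807 + 38566; 50807 = 1·38566 + 12241; 38566 = 3·12241 + 1843; 12241 = 6·1843 + 1183; 1843 = 1·1183 + 660; 1183 = 1·660 + 523; 660 = 1·523 + 137; 523 = 3·137 + 112; 137 = 1·112 + 25; 112 = 4·25 + 12; 25 = 2·12 + 1; 12 = 12·1 + 0. gcd = 1; 28 mod 1 = 0. Yes.

Yes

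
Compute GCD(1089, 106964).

1089 = 3² · 11²
106964 = 2² · 11² · 13 · 17
Common: 11² = 121

121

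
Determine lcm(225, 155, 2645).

3689775

lcm(225, 155) = 225·155/gcd = 34875/5 = 6975
lcm(6975, 2645) = 6975·2645/gcd = 18448875/5 = 3689775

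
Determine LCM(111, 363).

13431

gcd first: 363 = 3·111 + 30; 111 = 3·30 + 21; 30 = 1·21 + 9; 21 = 2·9 + 3; 9 = 3·3 + 0 → gcd = 3
lcm = 111·363/gcd = 40293/3 = 13431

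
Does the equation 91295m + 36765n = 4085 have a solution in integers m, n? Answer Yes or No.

By Bézout, 91295m + 36765n = 4085 has integer solutions iff gcd(91295, 36765) | 4085.
Euclid: 91295 = 2·36765 + 17765; 36765 = 2·17765 + 1235; 17765 = 14·1235 + 475; 1235 = 2·475 + 285; 475 = 1·285 + 190; 285 = 1·190 + 95; 190 = 2·95 + 0. gcd = 95; 4085 mod 95 = 0. Yes.

Yes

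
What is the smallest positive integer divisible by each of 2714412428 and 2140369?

2714412428 = 2² · 7² · 13² · 19² · 227; 2140369 = 7² · 11² · 19²
max exponents: 2² · 7² · 11² · 13² · 19² · 227 = 328443903788

328443903788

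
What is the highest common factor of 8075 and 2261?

8075 = 5² · 17 · 19
2261 = 7 · 17 · 19
Common: 17 · 19 = 323

323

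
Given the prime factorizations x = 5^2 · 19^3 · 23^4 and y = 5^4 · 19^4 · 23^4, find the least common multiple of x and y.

max exponent per prime: 5^4 · 19^4 · 23^4 = 22793224350625

22793224350625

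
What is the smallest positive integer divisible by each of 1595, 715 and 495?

lcm(1595, 715) = 1595·715/gcd = 1140425/55 = 20735
lcm(20735, 495) = 20735·495/gcd = 10263825/55 = 186615

186615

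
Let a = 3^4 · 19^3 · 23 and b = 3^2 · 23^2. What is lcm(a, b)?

max exponent per prime: 3^4 · 19^3 · 23^2 = 293901291

293901291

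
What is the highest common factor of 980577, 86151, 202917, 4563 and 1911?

gcd(980577, 86151): 980577 = 11·86151 + 32916; 86151 = 2·32916 + 20319; 32916 = 1·20319 + 12597; 20319 = 1·12597 + 7722; 12597 = 1·7722 + 4875; 7722 = 1·4875 + 2847; 4875 = 1·2847 + 2028; 2847 = 1·2028 + 819; 2028 = 2·819 + 390; 819 = 2·390 + 39; 390 = 10·39 + 0 → 39
gcd(39, 202917): 202917 = 5203·39 + 0 → 39
gcd(39, 4563): 4563 = 117·39 + 0 → 39
gcd(39, 1911): 1911 = 49·39 + 0 → 39

39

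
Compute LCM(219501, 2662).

584311662

219501 = 3² · 29³; 2662 = 2 · 11³
max exponents: 2 · 3² · 11³ · 29³ = 584311662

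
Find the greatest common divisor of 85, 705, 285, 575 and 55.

5

gcd(85, 705): 705 = 8·85 + 25; 85 = 3·25 + 10; 25 = 2·10 + 5; 10 = 2·5 + 0 → 5
gcd(5, 285): 285 = 57·5 + 0 → 5
gcd(5, 575): 575 = 115·5 + 0 → 5
gcd(5, 55): 55 = 11·5 + 0 → 5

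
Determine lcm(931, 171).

8379

gcd first: 931 = 5·171 + 76; 171 = 2·76 + 19; 76 = 4·19 + 0 → gcd = 19
lcm = 931·171/gcd = 159201/19 = 8379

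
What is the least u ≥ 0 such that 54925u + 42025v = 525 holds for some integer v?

88

gcd(54925, 42025) = 25 (Euclid: 54925 = 1·42025 + 12900; 42025 = 3·12900 + 3325; 12900 = 3·3325 + 2925; 3325 = 1·2925 + 400; 2925 = 7·400 + 125; 400 = 3·125 + 25; 125 = 5·25 + 0), and 25 | 525.
Extended Euclid: 54925·(-316) + 42025·(413) = 25. Scale by 21: u₀ = -6636.
General solution u = u₀ + 1681t; reducing mod 1681 gives u = 88 (and v = -115).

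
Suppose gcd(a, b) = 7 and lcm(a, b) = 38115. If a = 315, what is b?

847

a·b = gcd·lcm = 7·38115 = 266805, so b = 266805/315 = 847.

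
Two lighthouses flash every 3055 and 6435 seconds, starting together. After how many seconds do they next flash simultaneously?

302445

3055 = 5 · 13 · 47; 6435 = 3² · 5 · 11 · 13
max exponents: 3² · 5 · 11 · 13 · 47 = 302445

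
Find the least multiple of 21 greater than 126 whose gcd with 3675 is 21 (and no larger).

3675 = 21·175. Any m with gcd(m, 3675) = 21 is a multiple of 21, say 21s, with s coprime to 175.
Need s > 126/21, so s ≥ 7. First s ≥ 7 with gcd(s, 175) = 1 is s = 8. Thus m = 21·8 = 168.

168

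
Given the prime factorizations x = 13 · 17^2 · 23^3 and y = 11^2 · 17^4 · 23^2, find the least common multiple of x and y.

1598482611011

max exponent per prime: 11^2 · 13 · 17^4 · 23^3 = 1598482611011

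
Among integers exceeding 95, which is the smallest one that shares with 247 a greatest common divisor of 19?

114

gcd(m, 247) = 19 forces 19 | m; write m = 19s. Then gcd(19s, 19·13) = 19·gcd(s, 13), so need gcd(s, 13) = 1.
19s > 95 gives s ≥ 6. The least s ≥ 6 coprime to 13 is 6, so m = 19·6 = 114.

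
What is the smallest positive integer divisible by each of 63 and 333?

2331

gcd first: 333 = 5·63 + 18; 63 = 3·18 + 9; 18 = 2·9 + 0 → gcd = 9
lcm = 63·333/gcd = 20979/9 = 2331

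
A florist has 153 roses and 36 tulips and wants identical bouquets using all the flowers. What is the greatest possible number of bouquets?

Euclid: 153 = 4·36 + 9; 36 = 4·9 + 0. Last nonzero remainder: 9.

9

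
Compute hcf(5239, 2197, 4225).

169

5239 = 13² · 31; 2197 = 13³; 4225 = 5² · 13²
gcd takes min exponent of each prime: 13² = 169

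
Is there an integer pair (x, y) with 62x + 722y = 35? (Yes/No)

By Bézout, 62x + 722y = 35 has integer solutions iff gcd(62, 722) | 35.
Euclid: 722 = 11·62 + 40; 62 = 1·40 + 22; 40 = 1·22 + 18; 22 = 1·18 + 4; 18 = 4·4 + 2; 4 = 2·2 + 0. gcd = 2; 35 mod 2 = 1. No.

No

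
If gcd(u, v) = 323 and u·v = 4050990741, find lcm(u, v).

12541767

Since gcd(u,v)·lcm(u,v) = uv, lcm = 4050990741/323 = 12541767.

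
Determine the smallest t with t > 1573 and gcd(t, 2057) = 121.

gcd(t, 2057) = 121 forces 121 | t; write t = 121s. Then gcd(121s, 121·17) = 121·gcd(s, 17), so need gcd(s, 17) = 1.
121s > 1573 gives s ≥ 14. The least s ≥ 14 coprime to 17 is 14, so t = 121·14 = 1694.

1694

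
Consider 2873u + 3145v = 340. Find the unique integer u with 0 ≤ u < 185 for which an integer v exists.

45

Reduce mod 3145: 2873u ≡ 340 (mod 3145). With g = gcd(2873, 3145) = 17 dividing 340, divide through: 169u ≡ 20 (mod 185).
Since gcd(169, 185) = 1, u ≡ 20·(169)⁻¹ ≡ 45 (mod 185). Smallest non-negative: 45.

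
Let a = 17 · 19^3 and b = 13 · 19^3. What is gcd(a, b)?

6859

min exponent per shared prime: 19^3 = 6859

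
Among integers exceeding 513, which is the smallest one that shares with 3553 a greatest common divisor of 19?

532

gcd(m, 3553) = 19 forces 19 | m; write m = 19s. Then gcd(19s, 19·187) = 19·gcd(s, 187), so need gcd(s, 187) = 1.
19s > 513 gives s ≥ 28. The least s ≥ 28 coprime to 187 is 28, so m = 19·28 = 532.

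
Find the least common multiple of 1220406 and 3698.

2256530694

1220406 = 2 · 3 · 11² · 41²; 3698 = 2 · 43²
max exponents: 2 · 3 · 11² · 41² · 43² = 2256530694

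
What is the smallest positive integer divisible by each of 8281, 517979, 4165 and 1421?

8281 = 7² · 13²; 517979 = 7² · 11 · 31²; 4165 = 5 · 7² · 17; 1421 = 7² · 29
lcm takes max exponent of each prime: 5 · 7² · 11 · 13² · 17 · 29 · 31² = 215782281715

215782281715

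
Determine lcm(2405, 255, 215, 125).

lcm(2405, 255) = 2405·255/gcd = 613275/5 = 122655
lcm(122655, 215) = 122655·215/gcd = 26370825/5 = 5274165
lcm(5274165, 125) = 5274165·125/gcd = 659270625/5 = 131854125

131854125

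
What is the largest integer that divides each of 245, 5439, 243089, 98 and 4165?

49

gcd(245, 5439): 5439 = 22·245 + 49; 245 = 5·49 + 0 → 49
gcd(49, 243089): 243089 = 4961·49 + 0 → 49
gcd(49, 98): 98 = 2·49 + 0 → 49
gcd(49, 4165): 4165 = 85·49 + 0 → 49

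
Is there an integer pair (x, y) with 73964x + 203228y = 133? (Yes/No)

No

By Bézout, 73964x + 203228y = 133 has integer solutions iff gcd(73964, 203228) | 133.
Euclid: 203228 = 2·73964 + 55300; 73964 = 1·55300 + 18664; 55300 = 2·18664 + 17972; 18664 = 1·17972 + 692; 17972 = 25·692 + 672; 692 = 1·672 + 20; 672 = 33·20 + 12; 20 = 1·12 + 8; 12 = 1·8 + 4; 8 = 2·4 + 0. gcd = 4; 133 mod 4 = 1. No.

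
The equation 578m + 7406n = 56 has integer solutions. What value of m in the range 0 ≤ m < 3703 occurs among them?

gcd(578, 7406) = 2 (Euclid: 7406 = 12·578 + 470; 578 = 1·470 + 108; 470 = 4·108 + 38; 108 = 2·38 + 32; 38 = 1·32 + 6; 32 = 5·6 + 2; 6 = 3·2 + 0), and 2 | 56.
Extended Euclid: 578·(1166) + 7406·(-91) = 2. Scale by 28: m₀ = 32648.
General solution m = m₀ + 3703t; reducing mod 3703 gives m = 3024 (and n = -236).

3024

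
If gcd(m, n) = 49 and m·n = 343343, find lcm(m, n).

7007

gcd·lcm = product, so lcm = 343343/49 = 7007.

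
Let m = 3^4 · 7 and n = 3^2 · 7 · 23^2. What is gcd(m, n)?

min exponent per shared prime: 3^2 · 7 = 63

63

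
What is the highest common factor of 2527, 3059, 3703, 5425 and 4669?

7

2527 = 7 · 19²; 3059 = 7 · 19 · 23; 3703 = 7 · 23²; 5425 = 5² · 7 · 31; 4669 = 7 · 23 · 29
gcd takes min exponent of each prime: 7 = 7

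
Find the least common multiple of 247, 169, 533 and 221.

2238067

247 = 13 · 19; 169 = 13²; 533 = 13 · 41; 221 = 13 · 17
lcm takes max exponent of each prime: 13² · 17 · 19 · 41 = 2238067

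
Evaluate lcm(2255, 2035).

2255 = 5 · 11 · 41; 2035 = 5 · 11 · 37
max exponents: 5 · 11 · 37 · 41 = 83435

83435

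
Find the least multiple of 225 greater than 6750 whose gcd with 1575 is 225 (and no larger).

6975

Multiples of 225 above 6750: 225·31, 225·32, … . Need the cofactor coprime to 1575/225 = 7.
Checking s = 31, 32, … the first with gcd(s, 7) = 1 is s = 31, giving 6975.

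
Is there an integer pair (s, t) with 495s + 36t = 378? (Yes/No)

Yes

gcd(495, 36): 495 = 13·36 + 27; 36 = 1·27 + 9; 27 = 3·9 + 0 → 9
9 divides 378, so a solution exists.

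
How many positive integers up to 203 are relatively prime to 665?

132

Prime factors of 665: 5, 7, 19. Count integers ≤ 203 divisible by none of them.
By inclusion–exclusion: 203 − ⌊203/5⌋ − ⌊203/7⌋ − ⌊203/19⌋ + ⌊203/35⌋ + ⌊203/95⌋ + ⌊203/133⌋ − ⌊203/665⌋ = 132.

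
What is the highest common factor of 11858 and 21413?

49

Euclid: 21413 = 1·11858 + 9555; 11858 = 1·9555 + 2303; 9555 = 4·2303 + 343; 2303 = 6·343 + 245; 343 = 1·245 + 98; 245 = 2·98 + 49; 98 = 2·49 + 0. Last nonzero remainder: 49.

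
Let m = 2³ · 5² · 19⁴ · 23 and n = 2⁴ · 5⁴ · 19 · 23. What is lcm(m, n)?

max exponent per prime: 2⁴ · 5⁴ · 19⁴ · 23 = 29973830000

29973830000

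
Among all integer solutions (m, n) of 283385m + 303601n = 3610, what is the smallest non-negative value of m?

150

gcd(283385, 303601) = 361 (Euclid: 303601 = 1·283385 + 20216; 283385 = 14·20216 + 361; 20216 = 56·361 + 0), and 361 | 3610.
Extended Euclid: 283385·(15) + 303601·(-14) = 361. Scale by 10: m₀ = 150.
General solution m = m₀ + 841t; reducing mod 841 gives m = 150 (and n = -140).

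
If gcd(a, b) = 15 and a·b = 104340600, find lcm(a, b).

Since gcd(a,b)·lcm(a,b) = ab, lcm = 104340600/15 = 6956040.

6956040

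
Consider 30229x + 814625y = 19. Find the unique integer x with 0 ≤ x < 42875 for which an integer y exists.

40261

Euclid: 814625 = 26·30229 + 28671; 30229 = 1·28671 + 1558; 28671 = 18·1558 + 627; 1558 = 2·627 + 304; 627 = 2·304 + 19; 304 = 16·19 + 0 → gcd = 19; 19 = 19·1.
Back-substitution yields 30229·(-2614) + 814625·(97) = 19, so one solution is x = -2614·1 = -2614, y = 97·1 = 97.
Solutions in x differ by 814625/19 = 42875; the one in [0, 42875) is -2614 mod 42875 = 40261.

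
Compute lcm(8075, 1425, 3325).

169575

lcm(8075, 1425) = 8075·1425/gcd = 11506875/475 = 24225
lcm(24225, 3325) = 24225·3325/gcd = 80548125/475 = 169575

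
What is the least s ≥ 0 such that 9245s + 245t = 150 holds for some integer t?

9

Reduce mod 245: 9245s ≡ 150 (mod 245). With g = gcd(9245, 245) = 5 dividing 150, divide through: 1849s ≡ 30 (mod 49).
Since gcd(1849, 49) = 1, s ≡ 30·(1849)⁻¹ ≡ 9 (mod 49). Smallest non-negative: 9.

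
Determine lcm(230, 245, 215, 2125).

205959250

lcm(230, 245) = 230·245/gcd = 56350/5 = 11270
lcm(11270, 215) = 11270·215/gcd = 2423050/5 = 484610
lcm(484610, 2125) = 484610·2125/gcd = 1029796250/5 = 205959250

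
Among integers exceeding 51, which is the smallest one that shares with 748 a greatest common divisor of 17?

85

gcd(t, 748) = 17 forces 17 | t; write t = 17s. Then gcd(17s, 17·44) = 17·gcd(s, 44), so need gcd(s, 44) = 1.
17s > 51 gives s ≥ 4. The least s ≥ 4 coprime to 44 is 5, so t = 17·5 = 85.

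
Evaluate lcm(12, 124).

372

gcd first: 124 = 10·12 + 4; 12 = 3·4 + 0 → gcd = 4
lcm = 12·124/gcd = 1488/4 = 372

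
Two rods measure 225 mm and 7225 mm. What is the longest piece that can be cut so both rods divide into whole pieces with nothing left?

Euclid: 7225 = 32·225 + 25; 225 = 9·25 + 0. Last nonzero remainder: 25.

25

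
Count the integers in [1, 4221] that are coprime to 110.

Prime factors of 110: 2, 5, 11. Count integers ≤ 4221 divisible by none of them.
By inclusion–exclusion: 4221 − ⌊4221/2⌋ − ⌊4221/5⌋ − ⌊4221/11⌋ + ⌊4221/10⌋ + ⌊4221/22⌋ + ⌊4221/55⌋ − ⌊4221/110⌋ = 1535.

1535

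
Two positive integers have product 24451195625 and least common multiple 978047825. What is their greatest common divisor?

From gcd × lcm = pq: gcd = 24451195625 / 978047825 = 25.

25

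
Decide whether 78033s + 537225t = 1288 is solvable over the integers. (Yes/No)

No

gcd(78033, 537225): 537225 = 6·78033 + 69027; 78033 = 1·69027 + 9006; 69027 = 7·9006 + 5985; 9006 = 1·5985 + 3021; 5985 = 1·3021 + 2964; 3021 = 1·2964 + 57; 2964 = 52·57 + 0 → 57
57 does not divide 1288, so a solution does not exist.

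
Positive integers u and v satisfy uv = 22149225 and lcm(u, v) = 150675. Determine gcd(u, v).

From gcd × lcm = uv: gcd = 22149225 / 150675 = 147.

147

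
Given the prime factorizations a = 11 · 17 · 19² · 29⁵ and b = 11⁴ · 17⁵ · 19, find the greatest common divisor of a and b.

3553

min exponent per shared prime: 11 · 17 · 19 = 3553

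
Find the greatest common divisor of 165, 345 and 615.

165 = 3 · 5 · 11; 345 = 3 · 5 · 23; 615 = 3 · 5 · 41
gcd takes min exponent of each prime: 3 · 5 = 15

15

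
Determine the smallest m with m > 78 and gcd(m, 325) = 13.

91

325 = 13·25. Any m with gcd(m, 325) = 13 is a multiple of 13, say 13s, with s coprime to 25.
Need s > 78/13, so s ≥ 7. First s ≥ 7 with gcd(s, 25) = 1 is s = 7. Thus m = 13·7 = 91.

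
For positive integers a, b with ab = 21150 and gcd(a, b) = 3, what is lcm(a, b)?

For any two positive integers, gcd × lcm equals their product. Hence lcm = 21150 / 3 = 7050.

7050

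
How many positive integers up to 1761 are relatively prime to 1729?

1321

Prime factors of 1729: 7, 13, 19. Count integers ≤ 1761 divisible by none of them.
By inclusion–exclusion: 1761 − ⌊1761/7⌋ − ⌊1761/13⌋ − ⌊1761/19⌋ + ⌊1761/91⌋ + ⌊1761/133⌋ + ⌊1761/247⌋ − ⌊1761/1729⌋ = 1321.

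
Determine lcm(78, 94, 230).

78 = 2 · 3 · 13; 94 = 2 · 47; 230 = 2 · 5 · 23
lcm takes max exponent of each prime: 2 · 3 · 5 · 13 · 23 · 47 = 421590

421590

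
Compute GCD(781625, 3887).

781625 = 5³ · 13² · 37
3887 = 13² · 23
Common: 13² = 169

169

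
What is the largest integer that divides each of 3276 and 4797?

117

3276 = 2² · 3² · 7 · 13
4797 = 3² · 13 · 41
Common: 3² · 13 = 117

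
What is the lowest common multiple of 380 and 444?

380 = 2² · 5 · 19; 444 = 2² · 3 · 37
max exponents: 2² · 3 · 5 · 19 · 37 = 42180

42180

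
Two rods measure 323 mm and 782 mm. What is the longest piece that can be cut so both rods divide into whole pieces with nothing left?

323 = 17 · 19
782 = 2 · 17 · 23
Common: 17 = 17

17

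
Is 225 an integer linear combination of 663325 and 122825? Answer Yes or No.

Yes

gcd(663325, 122825): 663325 = 5·122825 + 49200; 122825 = 2·49200 + 24425; 49200 = 2·24425 + 350; 24425 = 69·350 + 275; 350 = 1·275 + 75; 275 = 3·75 + 50; 75 = 1·50 + 25; 50 = 2·25 + 0 → 25
25 divides 225, so a solution exists.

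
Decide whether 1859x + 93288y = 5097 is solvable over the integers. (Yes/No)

No

By Bézout, 1859x + 93288y = 5097 has integer solutions iff gcd(1859, 93288) | 5097.
Euclid: 93288 = 50·1859 + 338; 1859 = 5·338 + 169; 338 = 2·169 + 0. gcd = 169; 5097 mod 169 = 27. No.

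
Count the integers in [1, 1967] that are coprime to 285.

995

Prime factors of 285: 3, 5, 19. Count integers ≤ 1967 divisible by none of them.
By inclusion–exclusion: 1967 − ⌊1967/3⌋ − ⌊1967/5⌋ − ⌊1967/19⌋ + ⌊1967/15⌋ + ⌊1967/57⌋ + ⌊1967/95⌋ − ⌊1967/285⌋ = 995.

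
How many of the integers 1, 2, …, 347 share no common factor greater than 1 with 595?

595 = 5·7·17. Inclusion–exclusion on these primes:
347 − ⌊347/5⌋ − ⌊347/7⌋ − ⌊347/17⌋ + ⌊347/35⌋ + ⌊347/85⌋ + ⌊347/119⌋ − ⌊347/595⌋ = 224

224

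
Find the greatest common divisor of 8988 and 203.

7

Euclid: 8988 = 44·203 + 56; 203 = 3·56 + 35; 56 = 1·35 + 21; 35 = 1·21 + 14; 21 = 1·14 + 7; 14 = 2·7 + 0. Last nonzero remainder: 7.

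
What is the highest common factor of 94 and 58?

94 = 2 · 47
58 = 2 · 29
Common: 2 = 2

2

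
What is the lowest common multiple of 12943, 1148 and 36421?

256840892

12943 = 7 · 43²; 1148 = 2² · 7 · 41; 36421 = 7 · 11² · 43
lcm takes max exponent of each prime: 2² · 7 · 11² · 41 · 43² = 256840892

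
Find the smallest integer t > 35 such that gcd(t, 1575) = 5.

40

Multiples of 5 above 35: 5·8, 5·9, … . Need the cofactor coprime to 1575/5 = 315.
Checking s = 8, 9, … the first with gcd(s, 315) = 1 is s = 8, giving 40.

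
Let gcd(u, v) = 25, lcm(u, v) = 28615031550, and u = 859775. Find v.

832050

Using uv = gcd(u,v)·lcm(u,v) = 25·28615031550 = 715375788750, we get v = 715375788750/859775 = 832050.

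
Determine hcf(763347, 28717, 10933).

763347 = 3 · 13 · 23² · 37; 28717 = 13 · 47²; 10933 = 13 · 29²
gcd takes min exponent of each prime: 13 = 13

13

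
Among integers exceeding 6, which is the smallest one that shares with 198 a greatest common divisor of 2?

8

Multiples of 2 above 6: 2·4, 2·5, … . Need the cofactor coprime to 198/2 = 99.
Checking s = 4, 5, … the first with gcd(s, 99) = 1 is s = 4, giving 8.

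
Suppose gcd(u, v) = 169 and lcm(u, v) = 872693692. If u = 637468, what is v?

231361

u·v = gcd·lcm = 169·872693692 = 147485233948, so v = 147485233948/637468 = 231361.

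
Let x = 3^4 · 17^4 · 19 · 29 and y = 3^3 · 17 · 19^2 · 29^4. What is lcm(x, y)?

1727348224381641

max exponent per prime: 3^4 · 17^4 · 19^2 · 29^4 = 1727348224381641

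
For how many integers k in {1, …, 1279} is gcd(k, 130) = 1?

473

Prime factors of 130: 2, 5, 13. Count integers ≤ 1279 divisible by none of them.
By inclusion–exclusion: 1279 − ⌊1279/2⌋ − ⌊1279/5⌋ − ⌊1279/13⌋ + ⌊1279/10⌋ + ⌊1279/26⌋ + ⌊1279/65⌋ − ⌊1279/130⌋ = 473.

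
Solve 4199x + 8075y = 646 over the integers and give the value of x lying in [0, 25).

4

Reduce mod 8075: 4199x ≡ 646 (mod 8075). With g = gcd(4199, 8075) = 323 dividing 646, divide through: 13x ≡ 2 (mod 25).
Since gcd(13, 25) = 1, x ≡ 2·(13)⁻¹ ≡ 4 (mod 25). Smallest non-negative: 4.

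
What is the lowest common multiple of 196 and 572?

gcd first: 572 = 2·196 + 180; 196 = 1·180 + 16; 180 = 11·16 + 4; 16 = 4·4 + 0 → gcd = 4
lcm = 196·572/gcd = 112112/4 = 28028

28028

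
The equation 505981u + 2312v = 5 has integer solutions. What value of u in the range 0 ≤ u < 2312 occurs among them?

gcd(505981, 2312) = 1 (Euclid: 505981 = 218·2312 + 1965; 2312 = 1·1965 + 347; 1965 = 5·347 + 230; 347 = 1·230 + 117; 230 = 1·117 + 113; 117 = 1·113 + 4; 113 = 28·4 + 1; 4 = 4·1 + 0), and 1 | 5.
Extended Euclid: 505981·(573) + 2312·(-125401) = 1. Scale by 5: u₀ = 2865.
General solution u = u₀ + 2312t; reducing mod 2312 gives u = 553 (and v = -121024).

553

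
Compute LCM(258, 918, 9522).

lcm(258, 918) = 258·918/gcd = 236844/6 = 39474
lcm(39474, 9522) = 39474·9522/gcd = 375871428/18 = 20881746

20881746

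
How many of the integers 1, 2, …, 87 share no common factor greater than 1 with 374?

37

Prime factors of 374: 2, 11, 17. Count integers ≤ 87 divisible by none of them.
By inclusion–exclusion: 87 − ⌊87/2⌋ − ⌊87/11⌋ − ⌊87/17⌋ + ⌊87/22⌋ + ⌊87/34⌋ + ⌊87/187⌋ − ⌊87/374⌋ = 37.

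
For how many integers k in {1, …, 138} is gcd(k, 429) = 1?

429 = 3·11·13. Inclusion–exclusion on these primes:
138 − ⌊138/3⌋ − ⌊138/11⌋ − ⌊138/13⌋ + ⌊138/33⌋ + ⌊138/39⌋ + ⌊138/143⌋ − ⌊138/429⌋ = 77

77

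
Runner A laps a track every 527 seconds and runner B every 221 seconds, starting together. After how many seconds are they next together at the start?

gcd first: 527 = 2·221 + 85; 221 = 2·85 + 51; 85 = 1·51 + 34; 51 = 1·34 + 17; 34 = 2·17 + 0 → gcd = 17
lcm = 527·221/gcd = 116467/17 = 6851

6851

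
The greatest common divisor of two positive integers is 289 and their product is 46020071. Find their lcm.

For any two positive integers, gcd × lcm equals their product. Hence lcm = 46020071 / 289 = 159239.

159239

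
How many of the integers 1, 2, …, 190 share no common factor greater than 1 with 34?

Prime factors of 34: 2, 17. Count integers ≤ 190 divisible by none of them.
By inclusion–exclusion: 190 − ⌊190/2⌋ − ⌊190/17⌋ + ⌊190/34⌋ = 89.

89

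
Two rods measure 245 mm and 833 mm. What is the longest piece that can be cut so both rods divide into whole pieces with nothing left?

49

245 = 5 · 7²
833 = 7² · 17
Common: 7² = 49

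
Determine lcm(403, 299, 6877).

403 = 13 · 31; 299 = 13 · 23; 6877 = 13 · 23²
lcm takes max exponent of each prime: 13 · 23² · 31 = 213187

213187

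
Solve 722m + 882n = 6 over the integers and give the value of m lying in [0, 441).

Reduce mod 882: 722m ≡ 6 (mod 882). With g = gcd(722, 882) = 2 dividing 6, divide through: 361m ≡ 3 (mod 441).
Since gcd(361, 441) = 1, m ≡ 3·(361)⁻¹ ≡ 237 (mod 441). Smallest non-negative: 237.

237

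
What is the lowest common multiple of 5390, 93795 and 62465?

97167680610

5390 = 2 · 5 · 7² · 11; 93795 = 3 · 5 · 13² · 37; 62465 = 5 · 13 · 31²
lcm takes max exponent of each prime: 2 · 3 · 5 · 7² · 11 · 13² · 31² · 37 = 97167680610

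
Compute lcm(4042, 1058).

2138218

4042 = 2 · 43 · 47; 1058 = 2 · 23²
max exponents: 2 · 23² · 43 · 47 = 2138218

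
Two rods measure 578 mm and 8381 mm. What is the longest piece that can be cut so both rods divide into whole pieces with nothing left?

Euclid: 8381 = 14·578 + 289; 578 = 2·289 + 0. Last nonzero remainder: 289.

289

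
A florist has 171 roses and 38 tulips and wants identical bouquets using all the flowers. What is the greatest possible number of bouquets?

19

Euclid: 171 = 4·38 + 19; 38 = 2·19 + 0. Last nonzero remainder: 19.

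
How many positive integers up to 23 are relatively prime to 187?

Prime factors of 187: 11, 17. Count integers ≤ 23 divisible by none of them.
By inclusion–exclusion: 23 − ⌊23/11⌋ − ⌊23/17⌋ + ⌊23/187⌋ = 20.

20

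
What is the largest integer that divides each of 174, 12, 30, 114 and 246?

6

gcd(174, 12): 174 = 14·12 + 6; 12 = 2·6 + 0 → 6
gcd(6, 30): 30 = 5·6 + 0 → 6
gcd(6, 114): 114 = 19·6 + 0 → 6
gcd(6, 246): 246 = 41·6 + 0 → 6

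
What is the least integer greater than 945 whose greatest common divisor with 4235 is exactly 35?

Multiples of 35 above 945: 35·28, 35·29, … . Need the cofactor coprime to 4235/35 = 121.
Checking s = 28, 29, … the first with gcd(s, 121) = 1 is s = 28, giving 980.

980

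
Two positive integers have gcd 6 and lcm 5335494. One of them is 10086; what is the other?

Using ab = gcd(a,b)·lcm(a,b) = 6·5335494 = 32012964, we get b = 32012964/10086 = 3174.

3174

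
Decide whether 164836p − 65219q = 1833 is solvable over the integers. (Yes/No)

No

By Bézout, 164836p − 65219q = 1833 has integer solutions iff gcd(164836, 65219) | 1833.
Euclid: 164836 = 2·65219 + 34398; 65219 = 1·34398 + 30821; 34398 = 1·30821 + 3577; 30821 = 8·3577 + 2205; 3577 = 1·2205 + 1372; 2205 = 1·1372 + 833; 1372 = 1·833 + 539; 833 = 1·539 + 294; 539 = 1·294 + 245; 294 = 1·245 + 49; 245 = 5·49 + 0. gcd = 49; 1833 mod 49 = 20. No.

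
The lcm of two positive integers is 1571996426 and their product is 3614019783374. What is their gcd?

From gcd × lcm = mn: gcd = 3614019783374 / 1571996426 = 2299.

2299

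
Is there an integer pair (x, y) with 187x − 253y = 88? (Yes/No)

Yes

gcd(187, 253): 253 = 1·187 + 66; 187 = 2·66 + 55; 66 = 1·55 + 11; 55 = 5·11 + 0 → 11
11 divides 88, so a solution exists.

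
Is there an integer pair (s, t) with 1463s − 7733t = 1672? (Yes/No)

By Bézout, 1463s − 7733t = 1672 has integer solutions iff gcd(1463, 7733) | 1672.
Euclid: 7733 = 5·1463 + 418; 1463 = 3·418 + 209; 418 = 2·209 + 0. gcd = 209; 1672 mod 209 = 0. Yes.

Yes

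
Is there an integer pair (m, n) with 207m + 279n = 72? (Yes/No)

Yes

By Bézout, 207m + 279n = 72 has integer solutions iff gcd(207, 279) | 72.
Euclid: 279 = 1·207 + 72; 207 = 2·72 + 63; 72 = 1·63 + 9; 63 = 7·9 + 0. gcd = 9; 72 mod 9 = 0. Yes.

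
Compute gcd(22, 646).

Euclid: 646 = 29·22 + 8; 22 = 2·8 + 6; 8 = 1·6 + 2; 6 = 3·2 + 0. Last nonzero remainder: 2.

2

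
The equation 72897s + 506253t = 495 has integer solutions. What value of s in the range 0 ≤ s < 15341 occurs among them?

3396

gcd(72897, 506253) = 33 (Euclid: 506253 = 6·72897 + 68871; 72897 = 1·68871 + 4026; 68871 = 17·4026 + 429; 4026 = 9·429 + 165; 429 = 2·165 + 99; 165 = 1·99 + 66; 99 = 1·66 + 33; 66 = 2·33 + 0), and 33 | 495.
Extended Euclid: 72897·(-5910) + 506253·(851) = 33. Scale by 15: s₀ = -88650.
General solution s = s₀ + 15341k; reducing mod 15341 gives s = 3396 (and t = -489).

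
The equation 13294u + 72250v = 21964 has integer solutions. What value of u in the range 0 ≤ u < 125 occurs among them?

56

Reduce mod 72250: 13294u ≡ 21964 (mod 72250). With g = gcd(13294, 72250) = 578 dividing 21964, divide through: 23u ≡ 38 (mod 125).
Since gcd(23, 125) = 1, u ≡ 38·(23)⁻¹ ≡ 56 (mod 125). Smallest non-negative: 56.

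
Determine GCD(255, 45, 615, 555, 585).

gcd(255, 45): 255 = 5·45 + 30; 45 = 1·30 + 15; 30 = 2·15 + 0 → 15
gcd(15, 615): 615 = 41·15 + 0 → 15
gcd(15, 555): 555 = 37·15 + 0 → 15
gcd(15, 585): 585 = 39·15 + 0 → 15

15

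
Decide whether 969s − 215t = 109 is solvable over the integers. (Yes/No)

By Bézout, 969s − 215t = 109 has integer solutions iff gcd(969, 215) | 109.
Euclid: 969 = 4·215 + 109; 215 = 1·109 + 106; 109 = 1·106 + 3; 106 = 35·3 + 1; 3 = 3·1 + 0. gcd = 1; 109 mod 1 = 0. Yes.

Yes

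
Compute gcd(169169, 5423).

169169 = 7 · 11 · 13³
5423 = 11 · 17 · 29
Common: 11 = 11

11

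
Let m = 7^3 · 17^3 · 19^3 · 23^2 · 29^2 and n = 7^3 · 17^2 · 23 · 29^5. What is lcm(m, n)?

125414383770098739001

max exponent per prime: 7^3 · 17^3 · 19^3 · 23^2 · 29^5 = 125414383770098739001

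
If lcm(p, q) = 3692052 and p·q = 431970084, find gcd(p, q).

117

From gcd × lcm = pq: gcd = 431970084 / 3692052 = 117.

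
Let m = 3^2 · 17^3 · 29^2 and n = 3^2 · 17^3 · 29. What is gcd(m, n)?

1282293

min exponent per shared prime: 3^2 · 17^3 · 29 = 1282293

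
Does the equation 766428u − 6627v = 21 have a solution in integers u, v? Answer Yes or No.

gcd(766428, 6627): 766428 = 115·6627 + 4323; 6627 = 1·4323 + 2304; 4323 = 1·2304 + 2019; 2304 = 1·2019 + 285; 2019 = 7·285 + 24; 285 = 11·24 + 21; 24 = 1·21 + 3; 21 = 7·3 + 0 → 3
3 divides 21, so a solution exists.

Yes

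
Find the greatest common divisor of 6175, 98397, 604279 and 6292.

13

gcd(6175, 98397): 98397 = 15·6175 + 5772; 6175 = 1·5772 + 403; 5772 = 14·403 + 130; 403 = 3·130 + 13; 130 = 10·13 + 0 → 13
gcd(13, 604279): 604279 = 46483·13 + 0 → 13
gcd(13, 6292): 6292 = 484·13 + 0 → 13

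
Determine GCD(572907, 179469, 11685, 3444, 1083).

572907 = 3 · 19² · 23²; 179469 = 3³ · 17² · 23; 11685 = 3 · 5 · 19 · 41; 3444 = 2² · 3 · 7 · 41; 1083 = 3 · 19²
gcd takes min exponent of each prime: 3 = 3

3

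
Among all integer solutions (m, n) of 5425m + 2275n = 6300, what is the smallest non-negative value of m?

2

gcd(5425, 2275) = 175 (Euclid: 5425 = 2·2275 + 875; 2275 = 2·875 + 525; 875 = 1·525 + 350; 525 = 1·350 + 175; 350 = 2·175 + 0), and 175 | 6300.
Extended Euclid: 5425·(-5) + 2275·(12) = 175. Scale by 36: m₀ = -180.
General solution m = m₀ + 13t; reducing mod 13 gives m = 2 (and n = -2).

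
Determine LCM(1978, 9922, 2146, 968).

42116786536

lcm(1978, 9922) = 1978·9922/gcd = 19625716/2 = 9812858
lcm(9812858, 2146) = 9812858·2146/gcd = 21058393268/2 = 10529196634
lcm(10529196634, 968) = 10529196634·968/gcd = 10192262341712/242 = 42116786536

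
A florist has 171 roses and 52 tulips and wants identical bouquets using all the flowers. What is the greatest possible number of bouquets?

1

171 = 3² · 19
52 = 2² · 13
Common: 1 = 1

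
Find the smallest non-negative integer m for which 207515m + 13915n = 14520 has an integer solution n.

11

gcd(207515, 13915) = 605 (Euclid: 207515 = 14·13915 + 12705; 13915 = 1·12705 + 1210; 12705 = 10·1210 + 605; 1210 = 2·605 + 0), and 605 | 14520.
Extended Euclid: 207515·(11) + 13915·(-164) = 605. Scale by 24: m₀ = 264.
General solution m = m₀ + 23t; reducing mod 23 gives m = 11 (and n = -163).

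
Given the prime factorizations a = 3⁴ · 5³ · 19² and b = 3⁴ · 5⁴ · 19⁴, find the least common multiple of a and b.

6597500625

max exponent per prime: 3⁴ · 5⁴ · 19⁴ = 6597500625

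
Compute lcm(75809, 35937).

75809 = 41 · 43²; 35937 = 3³ · 11³
max exponents: 3³ · 11³ · 41 · 43² = 2724348033

2724348033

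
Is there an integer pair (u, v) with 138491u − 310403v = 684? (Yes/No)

Yes

By Bézout, 138491u − 310403v = 684 has integer solutions iff gcd(138491, 310403) | 684.
Euclid: 310403 = 2·138491 + 33421; 138491 = 4·33421 + 4807; 33421 = 6·4807 + 4579; 4807 = 1·4579 + 228; 4579 = 20·228 + 19; 228 = 12·19 + 0. gcd = 19; 684 mod 19 = 0. Yes.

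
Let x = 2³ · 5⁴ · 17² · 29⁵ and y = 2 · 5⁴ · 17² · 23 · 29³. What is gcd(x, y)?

min exponent per shared prime: 2 · 5⁴ · 17² · 29³ = 8810526250

8810526250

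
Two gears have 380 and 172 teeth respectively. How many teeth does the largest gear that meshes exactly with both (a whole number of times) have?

380 = 2² · 5 · 19
172 = 2² · 43
Common: 2² = 4

4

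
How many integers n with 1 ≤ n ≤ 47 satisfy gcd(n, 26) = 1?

26 = 2·13. Inclusion–exclusion on these primes:
47 − ⌊47/2⌋ − ⌊47/13⌋ + ⌊47/26⌋ = 22

22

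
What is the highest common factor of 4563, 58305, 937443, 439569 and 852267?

507

gcd(4563, 58305): 58305 = 12·4563 + 3549; 4563 = 1·3549 + 1014; 3549 = 3·1014 + 507; 1014 = 2·507 + 0 → 507
gcd(507, 937443): 937443 = 1849·507 + 0 → 507
gcd(507, 439569): 439569 = 867·507 + 0 → 507
gcd(507, 852267): 852267 = 1681·507 + 0 → 507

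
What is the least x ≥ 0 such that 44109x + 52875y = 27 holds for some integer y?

4928

gcd(44109, 52875) = 9 (Euclid: 52875 = 1·44109 + 8766; 44109 = 5·8766 + 279; 8766 = 31·279 + 117; 279 = 2·117 + 45; 117 = 2·45 + 27; 45 = 1·27 + 18; 27 = 1·18 + 9; 18 = 2·9 + 0), and 9 | 27.
Extended Euclid: 44109·(-2274) + 52875·(1897) = 9. Scale by 3: x₀ = -6822.
General solution x = x₀ + 5875t; reducing mod 5875 gives x = 4928 (and y = -4111).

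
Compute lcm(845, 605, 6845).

845 = 5 · 13²; 605 = 5 · 11²; 6845 = 5 · 37²
lcm takes max exponent of each prime: 5 · 11² · 13² · 37² = 139973405

139973405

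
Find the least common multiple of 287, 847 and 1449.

7188489

287 = 7 · 41; 847 = 7 · 11²; 1449 = 3² · 7 · 23
lcm takes max exponent of each prime: 3² · 7 · 11² · 23 · 41 = 7188489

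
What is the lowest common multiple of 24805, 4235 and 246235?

24805 = 5 · 11² · 41; 4235 = 5 · 7 · 11²; 246235 = 5 · 11³ · 37
lcm takes max exponent of each prime: 5 · 7 · 11³ · 37 · 41 = 70669445

70669445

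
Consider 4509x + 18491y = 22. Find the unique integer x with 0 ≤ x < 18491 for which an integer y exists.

11704

Reduce mod 18491: 4509x ≡ 22 (mod 18491). With g = gcd(4509, 18491) = 1 dividing 22, divide through: 4509x ≡ 22 (mod 18491).
Since gcd(4509, 18491) = 1, x ≡ 22·(4509)⁻¹ ≡ 11704 (mod 18491). Smallest non-negative: 11704.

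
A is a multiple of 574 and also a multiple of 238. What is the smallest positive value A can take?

9758

574 = 2 · 7 · 41; 238 = 2 · 7 · 17
max exponents: 2 · 7 · 17 · 41 = 9758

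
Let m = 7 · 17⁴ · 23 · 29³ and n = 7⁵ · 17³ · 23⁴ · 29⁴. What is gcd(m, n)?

min exponent per shared prime: 7 · 17³ · 23 · 29³ = 19291528277

19291528277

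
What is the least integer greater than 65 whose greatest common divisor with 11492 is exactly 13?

11492 = 13·884. Any x with gcd(x, 11492) = 13 is a multiple of 13, say 13s, with s coprime to 884.
Need s > 65/13, so s ≥ 6. First s ≥ 6 with gcd(s, 884) = 1 is s = 7. Thus x = 13·7 = 91.

91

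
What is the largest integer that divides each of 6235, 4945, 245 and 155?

5

gcd(6235, 4945): 6235 = 1·4945 + 1290; 4945 = 3·1290 + 1075; 1290 = 1·1075 + 215; 1075 = 5·215 + 0 → 215
gcd(215, 245): 245 = 1·215 + 30; 215 = 7·30 + 5; 30 = 6·5 + 0 → 5
gcd(5, 155): 155 = 31·5 + 0 → 5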